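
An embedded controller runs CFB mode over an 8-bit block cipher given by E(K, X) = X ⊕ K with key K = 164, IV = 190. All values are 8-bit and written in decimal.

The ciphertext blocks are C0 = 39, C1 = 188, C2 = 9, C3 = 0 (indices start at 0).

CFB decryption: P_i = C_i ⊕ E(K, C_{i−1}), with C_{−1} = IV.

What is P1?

P1: E(K, 39) = 131; 188 ⊕ 131 = 63.

P1 = 63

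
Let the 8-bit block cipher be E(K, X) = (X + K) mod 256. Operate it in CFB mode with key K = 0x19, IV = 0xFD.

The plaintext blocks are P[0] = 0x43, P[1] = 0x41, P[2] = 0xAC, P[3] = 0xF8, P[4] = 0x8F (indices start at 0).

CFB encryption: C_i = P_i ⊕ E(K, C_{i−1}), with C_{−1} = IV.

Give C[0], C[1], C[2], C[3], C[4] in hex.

C[0] = 0x55, C[1] = 0x2F, C[2] = 0xE4, C[3] = 0x05, C[4] = 0x91

C[0]: E(K, 0xFD) = 0x16; 0x43 ⊕ 0x16 = 0x55.
C[1]: E(K, 0x55) = 0x6E; 0x41 ⊕ 0x6E = 0x2F.
C[2]: E(K, 0x2F) = 0x48; 0xAC ⊕ 0x48 = 0xE4.
C[3]: E(K, 0xE4) = 0xFD; 0xF8 ⊕ 0xFD = 0x05.
C[4]: E(K, 0x05) = 0x1E; 0x8F ⊕ 0x1E = 0x91.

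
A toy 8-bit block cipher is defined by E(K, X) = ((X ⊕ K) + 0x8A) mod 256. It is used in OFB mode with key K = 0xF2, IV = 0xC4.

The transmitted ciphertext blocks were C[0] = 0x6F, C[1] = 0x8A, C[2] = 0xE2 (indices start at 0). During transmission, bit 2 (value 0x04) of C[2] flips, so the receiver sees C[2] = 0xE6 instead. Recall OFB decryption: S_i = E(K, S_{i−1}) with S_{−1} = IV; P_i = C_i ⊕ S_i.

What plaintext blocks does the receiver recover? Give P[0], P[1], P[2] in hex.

Only C[2] changed, to 0xE6. In OFB, a change in C_i flips the same bit in P_i only; the keystream is unaffected. Decrypting the received ciphertext:
P[0]: S = E(K, 0xC4) = 0xC0; 0x6F ⊕ 0xC0 = 0xAF.
P[1]: S = E(K, 0xC0) = 0xBC; 0x8A ⊕ 0xBC = 0x36.
P[2]: S = E(K, 0xBC) = 0xD8; 0xE6 ⊕ 0xD8 = 0x3E.
Blocks that differ from the original plaintext: P[2].

P[0] = 0xAF, P[1] = 0x36, P[2] = 0x3E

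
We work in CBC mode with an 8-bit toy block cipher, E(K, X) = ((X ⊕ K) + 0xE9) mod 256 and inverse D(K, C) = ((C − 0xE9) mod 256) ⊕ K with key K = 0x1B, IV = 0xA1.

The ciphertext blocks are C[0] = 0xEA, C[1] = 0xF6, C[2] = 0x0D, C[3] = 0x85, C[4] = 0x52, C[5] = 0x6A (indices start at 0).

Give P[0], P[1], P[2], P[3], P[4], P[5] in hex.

CBC decryption: P_i = D(K, C_i) ⊕ C_{i−1}, with C_{−1} = IV.
P[0]: D(K, 0xEA) = 0x1A; 0x1A ⊕ 0xA1 = 0xBB.
P[1]: D(K, 0xF6) = 0x16; 0x16 ⊕ 0xEA = 0xFC.
P[2]: D(K, 0x0D) = 0x3F; 0x3F ⊕ 0xF6 = 0xC9.
P[3]: D(K, 0x85) = 0x87; 0x87 ⊕ 0x0D = 0x8A.
P[4]: D(K, 0x52) = 0x72; 0x72 ⊕ 0x85 = 0xF7.
P[5]: D(K, 0x6A) = 0x9A; 0x9A ⊕ 0x52 = 0xC8.

P[0] = 0xBB, P[1] = 0xFC, P[2] = 0xC9, P[3] = 0x8A, P[4] = 0xF7, P[5] = 0xC8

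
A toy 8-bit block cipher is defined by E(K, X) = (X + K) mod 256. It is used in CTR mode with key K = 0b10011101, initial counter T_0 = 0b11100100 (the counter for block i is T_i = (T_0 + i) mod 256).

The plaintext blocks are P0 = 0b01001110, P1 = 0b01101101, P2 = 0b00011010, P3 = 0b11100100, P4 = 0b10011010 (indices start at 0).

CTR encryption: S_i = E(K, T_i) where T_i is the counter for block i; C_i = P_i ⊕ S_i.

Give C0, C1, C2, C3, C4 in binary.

C0: T = 0b11100100, S = E(K, T) = 0b10000001; 0b01001110 ⊕ 0b10000001 = 0b11001111.
C1: T = 0b11100101, S = E(K, T) = 0b10000010; 0b01101101 ⊕ 0b10000010 = 0b11101111.
C2: T = 0b11100110, S = E(K, T) = 0b10000011; 0b00011010 ⊕ 0b10000011 = 0b10011001.
C3: T = 0b11100111, S = E(K, T) = 0b10000100; 0b11100100 ⊕ 0b10000100 = 0b01100000.
C4: T = 0b11101000, S = E(K, T) = 0b10000101; 0b10011010 ⊕ 0b10000101 = 0b00011111.

C0 = 0b11001111, C1 = 0b11101111, C2 = 0b10011001, C3 = 0b01100000, C4 = 0b00011111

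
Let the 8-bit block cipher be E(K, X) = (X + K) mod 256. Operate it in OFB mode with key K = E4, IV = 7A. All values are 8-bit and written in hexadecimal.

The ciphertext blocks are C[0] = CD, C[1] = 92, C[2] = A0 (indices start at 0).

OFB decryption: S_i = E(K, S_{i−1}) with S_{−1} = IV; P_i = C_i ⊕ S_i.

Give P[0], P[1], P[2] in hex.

P[0]: S = E(K, 7A) = 5E; CD ⊕ 5E = 93.
P[1]: S = E(K, 5E) = 42; 92 ⊕ 42 = D0.
P[2]: S = E(K, 42) = 26; A0 ⊕ 26 = 86.

P[0] = 93, P[1] = D0, P[2] = 86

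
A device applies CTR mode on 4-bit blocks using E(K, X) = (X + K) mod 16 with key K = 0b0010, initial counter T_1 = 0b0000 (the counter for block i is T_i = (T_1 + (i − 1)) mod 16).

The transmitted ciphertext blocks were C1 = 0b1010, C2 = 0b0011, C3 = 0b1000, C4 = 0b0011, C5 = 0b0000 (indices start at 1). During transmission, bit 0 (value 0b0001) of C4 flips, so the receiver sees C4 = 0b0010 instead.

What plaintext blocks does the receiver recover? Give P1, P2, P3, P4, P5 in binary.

CTR decryption: S_i = E(K, T_i) where T_i is the counter for block i; P_i = C_i ⊕ S_i.
Only C4 changed, to 0b0010. In CTR, a change in C_i flips the same bit in P_i only; the keystream is unaffected. Decrypting the received ciphertext:
P1: T = 0b0000, S = E(K, T) = 0b0010; 0b1010 ⊕ 0b0010 = 0b1000.
P2: T = 0b0001, S = E(K, T) = 0b0011; 0b0011 ⊕ 0b0011 = 0b0000.
P3: T = 0b0010, S = E(K, T) = 0b0100; 0b1000 ⊕ 0b0100 = 0b1100.
P4: T = 0b0011, S = E(K, T) = 0b0101; 0b0010 ⊕ 0b0101 = 0b0111.
P5: T = 0b0100, S = E(K, T) = 0b0110; 0b0000 ⊕ 0b0110 = 0b0110.
Blocks that differ from the original plaintext: P4.

P1 = 0b1000, P2 = 0b0000, P3 = 0b1100, P4 = 0b0111, P5 = 0b0110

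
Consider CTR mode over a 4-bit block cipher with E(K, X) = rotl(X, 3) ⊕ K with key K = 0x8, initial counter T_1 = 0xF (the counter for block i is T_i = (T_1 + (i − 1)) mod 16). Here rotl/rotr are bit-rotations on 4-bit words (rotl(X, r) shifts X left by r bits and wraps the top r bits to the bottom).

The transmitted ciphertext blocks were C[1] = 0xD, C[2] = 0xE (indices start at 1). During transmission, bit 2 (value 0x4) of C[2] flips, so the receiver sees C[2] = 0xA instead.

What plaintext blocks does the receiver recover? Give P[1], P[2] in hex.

CTR decryption: S_i = E(K, T_i) where T_i is the counter for block i; P_i = C_i ⊕ S_i.
Only C[2] changed, to 0xA. In CTR, a change in C_i flips the same bit in P_i only; the keystream is unaffected. Decrypting the received ciphertext:
P[1]: T = 0xF, S = E(K, T) = 0x7; 0xD ⊕ 0x7 = 0xA.
P[2]: T = 0x0, S = E(K, T) = 0x8; 0xA ⊕ 0x8 = 0x2.
Blocks that differ from the original plaintext: P[2].

P[1] = 0xA, P[2] = 0x2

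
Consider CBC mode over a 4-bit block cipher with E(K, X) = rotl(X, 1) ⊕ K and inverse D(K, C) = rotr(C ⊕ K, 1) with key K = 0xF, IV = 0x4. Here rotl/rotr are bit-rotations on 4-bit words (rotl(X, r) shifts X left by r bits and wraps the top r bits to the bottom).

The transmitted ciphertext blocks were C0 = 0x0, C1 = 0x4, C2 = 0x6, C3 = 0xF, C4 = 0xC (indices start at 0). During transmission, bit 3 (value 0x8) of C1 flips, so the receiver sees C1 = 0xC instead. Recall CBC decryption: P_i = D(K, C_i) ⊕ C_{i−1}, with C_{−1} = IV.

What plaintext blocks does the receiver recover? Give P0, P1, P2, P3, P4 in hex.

P0 = 0xB, P1 = 0x9, P2 = 0x0, P3 = 0x6, P4 = 0x6

Only C1 changed, to 0xC. In CBC, a change in C_i garbles P_i and flips the same bit in P_{i+1}. Decrypting the received ciphertext:
P0: D(K, 0x0) = 0xF; 0xF ⊕ 0x4 = 0xB.
P1: D(K, 0xC) = 0x9; 0x9 ⊕ 0x0 = 0x9.
P2: D(K, 0x6) = 0xC; 0xC ⊕ 0xC = 0x0.
P3: D(K, 0xF) = 0x0; 0x0 ⊕ 0x6 = 0x6.
P4: D(K, 0xC) = 0x9; 0x9 ⊕ 0xF = 0x6.
Blocks that differ from the original plaintext: P1, P2.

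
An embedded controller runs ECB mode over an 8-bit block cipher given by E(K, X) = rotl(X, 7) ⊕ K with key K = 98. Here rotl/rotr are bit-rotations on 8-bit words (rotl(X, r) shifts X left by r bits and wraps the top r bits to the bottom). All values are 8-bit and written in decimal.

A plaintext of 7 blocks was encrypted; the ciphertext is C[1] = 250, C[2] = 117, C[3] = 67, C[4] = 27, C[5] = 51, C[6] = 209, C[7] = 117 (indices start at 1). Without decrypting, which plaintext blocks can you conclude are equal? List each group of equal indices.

P[2] = P[7]

ECB encrypts each block independently with the same key, so equal ciphertext blocks imply equal plaintext blocks.
C[2] = C[7] = 117, so P[2] = P[7].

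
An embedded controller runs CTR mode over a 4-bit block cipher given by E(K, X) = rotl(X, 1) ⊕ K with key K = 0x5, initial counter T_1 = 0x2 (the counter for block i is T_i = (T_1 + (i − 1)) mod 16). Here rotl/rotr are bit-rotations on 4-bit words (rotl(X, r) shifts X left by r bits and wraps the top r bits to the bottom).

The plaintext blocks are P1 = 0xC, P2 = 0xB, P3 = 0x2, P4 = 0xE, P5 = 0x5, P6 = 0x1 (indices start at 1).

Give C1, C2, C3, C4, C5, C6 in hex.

C1 = 0xD, C2 = 0x8, C3 = 0xF, C4 = 0x1, C5 = 0xC, C6 = 0xA

CTR encryption: S_i = E(K, T_i) where T_i is the counter for block i; C_i = P_i ⊕ S_i.
C1: T = 0x2, S = E(K, T) = 0x1; 0xC ⊕ 0x1 = 0xD.
C2: T = 0x3, S = E(K, T) = 0x3; 0xB ⊕ 0x3 = 0x8.
C3: T = 0x4, S = E(K, T) = 0xD; 0x2 ⊕ 0xD = 0xF.
C4: T = 0x5, S = E(K, T) = 0xF; 0xE ⊕ 0xF = 0x1.
C5: T = 0x6, S = E(K, T) = 0x9; 0x5 ⊕ 0x9 = 0xC.
C6: T = 0x7, S = E(K, T) = 0xB; 0x1 ⊕ 0xB = 0xA.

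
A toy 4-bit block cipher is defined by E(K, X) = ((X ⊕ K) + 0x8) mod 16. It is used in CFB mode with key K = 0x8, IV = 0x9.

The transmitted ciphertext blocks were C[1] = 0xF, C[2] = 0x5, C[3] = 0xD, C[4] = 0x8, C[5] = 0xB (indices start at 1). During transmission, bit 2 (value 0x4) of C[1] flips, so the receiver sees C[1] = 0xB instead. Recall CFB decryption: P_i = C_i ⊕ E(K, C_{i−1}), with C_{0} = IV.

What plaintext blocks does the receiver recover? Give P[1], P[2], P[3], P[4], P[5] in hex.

Only C[1] changed, to 0xB. In CFB, a change in C_i flips the same bit in P_i and garbles P_{i+1}. Decrypting the received ciphertext:
P[1]: E(K, 0x9) = 0x9; 0xB ⊕ 0x9 = 0x2.
P[2]: E(K, 0xB) = 0xB; 0x5 ⊕ 0xB = 0xE.
P[3]: E(K, 0x5) = 0x5; 0xD ⊕ 0x5 = 0x8.
P[4]: E(K, 0xD) = 0xD; 0x8 ⊕ 0xD = 0x5.
P[5]: E(K, 0x8) = 0x8; 0xB ⊕ 0x8 = 0x3.
Blocks that differ from the original plaintext: P[1], P[2].

P[1] = 0x2, P[2] = 0xE, P[3] = 0x8, P[4] = 0x5, P[5] = 0x3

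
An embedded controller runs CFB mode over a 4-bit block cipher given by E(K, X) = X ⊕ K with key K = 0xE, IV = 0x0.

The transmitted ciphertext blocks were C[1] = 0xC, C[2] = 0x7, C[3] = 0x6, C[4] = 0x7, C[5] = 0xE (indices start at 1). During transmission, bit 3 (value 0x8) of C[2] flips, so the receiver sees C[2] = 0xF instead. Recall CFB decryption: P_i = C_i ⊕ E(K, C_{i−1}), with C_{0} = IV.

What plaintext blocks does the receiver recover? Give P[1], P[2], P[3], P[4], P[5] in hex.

Only C[2] changed, to 0xF. In CFB, a change in C_i flips the same bit in P_i and garbles P_{i+1}. Decrypting the received ciphertext:
P[1]: E(K, 0x0) = 0xE; 0xC ⊕ 0xE = 0x2.
P[2]: E(K, 0xC) = 0x2; 0xF ⊕ 0x2 = 0xD.
P[3]: E(K, 0xF) = 0x1; 0x6 ⊕ 0x1 = 0x7.
P[4]: E(K, 0x6) = 0x8; 0x7 ⊕ 0x8 = 0xF.
P[5]: E(K, 0x7) = 0x9; 0xE ⊕ 0x9 = 0x7.
Blocks that differ from the original plaintext: P[2], P[3].

P[1] = 0x2, P[2] = 0xD, P[3] = 0x7, P[4] = 0xF, P[5] = 0x7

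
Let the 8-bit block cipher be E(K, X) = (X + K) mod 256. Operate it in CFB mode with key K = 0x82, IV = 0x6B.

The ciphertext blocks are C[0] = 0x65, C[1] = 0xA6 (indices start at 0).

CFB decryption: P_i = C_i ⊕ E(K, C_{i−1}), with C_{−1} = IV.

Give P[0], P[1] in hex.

P[0] = 0x88, P[1] = 0x41

P[0]: E(K, 0x6B) = 0xED; 0x65 ⊕ 0xED = 0x88.
P[1]: E(K, 0x65) = 0xE7; 0xA6 ⊕ 0xE7 = 0x41.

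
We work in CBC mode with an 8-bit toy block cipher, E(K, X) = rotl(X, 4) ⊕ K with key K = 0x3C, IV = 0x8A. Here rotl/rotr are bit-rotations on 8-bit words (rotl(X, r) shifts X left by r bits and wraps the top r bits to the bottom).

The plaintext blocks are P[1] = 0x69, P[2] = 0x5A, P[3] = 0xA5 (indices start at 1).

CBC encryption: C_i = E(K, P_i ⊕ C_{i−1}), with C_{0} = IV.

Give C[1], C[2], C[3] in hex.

C[1]: P[1] ⊕ 0x8A = 0xE3; E(K, 0xE3) = 0x02.
C[2]: P[2] ⊕ 0x02 = 0x58; E(K, 0x58) = 0xB9.
C[3]: P[3] ⊕ 0xB9 = 0x1C; E(K, 0x1C) = 0xFD.

C[1] = 0x02, C[2] = 0xB9, C[3] = 0xFD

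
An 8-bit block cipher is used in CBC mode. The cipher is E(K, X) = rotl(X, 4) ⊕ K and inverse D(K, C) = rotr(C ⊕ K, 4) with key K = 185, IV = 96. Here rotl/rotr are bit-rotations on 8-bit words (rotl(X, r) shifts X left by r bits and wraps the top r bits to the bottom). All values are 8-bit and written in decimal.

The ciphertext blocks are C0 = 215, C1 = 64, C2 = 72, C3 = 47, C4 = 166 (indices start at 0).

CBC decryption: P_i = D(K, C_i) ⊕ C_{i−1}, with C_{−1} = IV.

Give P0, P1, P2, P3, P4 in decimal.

P0 = 134, P1 = 72, P2 = 95, P3 = 33, P4 = 222

P0: D(K, 215) = 230; 230 ⊕ 96 = 134.
P1: D(K, 64) = 159; 159 ⊕ 215 = 72.
P2: D(K, 72) = 31; 31 ⊕ 64 = 95.
P3: D(K, 47) = 105; 105 ⊕ 72 = 33.
P4: D(K, 166) = 241; 241 ⊕ 47 = 222.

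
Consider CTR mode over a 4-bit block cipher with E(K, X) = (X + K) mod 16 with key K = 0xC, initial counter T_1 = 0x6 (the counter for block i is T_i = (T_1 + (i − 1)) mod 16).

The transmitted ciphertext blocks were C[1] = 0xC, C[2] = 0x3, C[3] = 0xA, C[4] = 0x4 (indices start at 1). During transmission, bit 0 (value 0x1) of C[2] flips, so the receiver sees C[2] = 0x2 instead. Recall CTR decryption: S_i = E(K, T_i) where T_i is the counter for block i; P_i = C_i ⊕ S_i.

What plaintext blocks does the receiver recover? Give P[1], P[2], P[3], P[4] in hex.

Only C[2] changed, to 0x2. In CTR, a change in C_i flips the same bit in P_i only; the keystream is unaffected. Decrypting the received ciphertext:
P[1]: T = 0x6, S = E(K, T) = 0x2; 0xC ⊕ 0x2 = 0xE.
P[2]: T = 0x7, S = E(K, T) = 0x3; 0x2 ⊕ 0x3 = 0x1.
P[3]: T = 0x8, S = E(K, T) = 0x4; 0xA ⊕ 0x4 = 0xE.
P[4]: T = 0x9, S = E(K, T) = 0x5; 0x4 ⊕ 0x5 = 0x1.
Blocks that differ from the original plaintext: P[2].

P[1] = 0xE, P[2] = 0x1, P[3] = 0xE, P[4] = 0x1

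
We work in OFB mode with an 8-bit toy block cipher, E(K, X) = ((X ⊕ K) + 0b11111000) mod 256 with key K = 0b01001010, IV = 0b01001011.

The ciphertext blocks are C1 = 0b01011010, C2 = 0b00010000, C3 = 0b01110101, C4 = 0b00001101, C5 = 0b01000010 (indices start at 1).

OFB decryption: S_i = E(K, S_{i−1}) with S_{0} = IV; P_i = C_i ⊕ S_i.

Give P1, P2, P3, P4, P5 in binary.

P1: S = E(K, 0b01001011) = 0b11111001; 0b01011010 ⊕ 0b11111001 = 0b10100011.
P2: S = E(K, 0b11111001) = 0b10101011; 0b00010000 ⊕ 0b10101011 = 0b10111011.
P3: S = E(K, 0b10101011) = 0b11011001; 0b01110101 ⊕ 0b11011001 = 0b10101100.
P4: S = E(K, 0b11011001) = 0b10001011; 0b00001101 ⊕ 0b10001011 = 0b10000110.
P5: S = E(K, 0b10001011) = 0b10111001; 0b01000010 ⊕ 0b10111001 = 0b11111011.

P1 = 0b10100011, P2 = 0b10111011, P3 = 0b10101100, P4 = 0b10000110, P5 = 0b11111011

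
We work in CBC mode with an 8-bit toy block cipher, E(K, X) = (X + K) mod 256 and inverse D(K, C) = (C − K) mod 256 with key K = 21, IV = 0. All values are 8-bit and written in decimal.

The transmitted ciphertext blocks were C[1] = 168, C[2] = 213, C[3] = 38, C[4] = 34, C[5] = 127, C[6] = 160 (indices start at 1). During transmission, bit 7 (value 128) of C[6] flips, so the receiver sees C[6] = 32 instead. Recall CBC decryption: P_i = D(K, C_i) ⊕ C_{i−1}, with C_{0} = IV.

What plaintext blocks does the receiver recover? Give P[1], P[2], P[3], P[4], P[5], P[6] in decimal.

Only C[6] changed, to 32. In CBC, a change in C_i garbles P_i and flips the same bit in P_{i+1}. Decrypting the received ciphertext:
P[1]: D(K, 168) = 147; 147 ⊕ 0 = 147.
P[2]: D(K, 213) = 192; 192 ⊕ 168 = 104.
P[3]: D(K, 38) = 17; 17 ⊕ 213 = 196.
P[4]: D(K, 34) = 13; 13 ⊕ 38 = 43.
P[5]: D(K, 127) = 106; 106 ⊕ 34 = 72.
P[6]: D(K, 32) = 11; 11 ⊕ 127 = 116.
Blocks that differ from the original plaintext: P[6].

P[1] = 147, P[2] = 104, P[3] = 196, P[4] = 43, P[5] = 72, P[6] = 116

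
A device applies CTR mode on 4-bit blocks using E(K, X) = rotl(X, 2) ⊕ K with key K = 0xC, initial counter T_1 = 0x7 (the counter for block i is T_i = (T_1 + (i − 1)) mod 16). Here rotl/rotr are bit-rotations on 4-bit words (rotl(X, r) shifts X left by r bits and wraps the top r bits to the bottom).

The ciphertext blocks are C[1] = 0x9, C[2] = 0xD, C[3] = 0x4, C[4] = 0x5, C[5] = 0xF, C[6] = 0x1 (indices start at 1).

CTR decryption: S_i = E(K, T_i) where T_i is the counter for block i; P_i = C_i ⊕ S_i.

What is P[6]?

P[6] = 0xE

P[6]: T = 0xC, S = E(K, T) = 0xF; 0x1 ⊕ 0xF = 0xE.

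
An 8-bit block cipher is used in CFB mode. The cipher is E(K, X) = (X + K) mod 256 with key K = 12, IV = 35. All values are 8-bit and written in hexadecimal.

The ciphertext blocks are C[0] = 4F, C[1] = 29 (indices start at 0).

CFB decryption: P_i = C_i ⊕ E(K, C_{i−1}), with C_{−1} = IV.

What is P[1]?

P[1] = 48

P[1]: E(K, 4F) = 61; 29 ⊕ 61 = 48.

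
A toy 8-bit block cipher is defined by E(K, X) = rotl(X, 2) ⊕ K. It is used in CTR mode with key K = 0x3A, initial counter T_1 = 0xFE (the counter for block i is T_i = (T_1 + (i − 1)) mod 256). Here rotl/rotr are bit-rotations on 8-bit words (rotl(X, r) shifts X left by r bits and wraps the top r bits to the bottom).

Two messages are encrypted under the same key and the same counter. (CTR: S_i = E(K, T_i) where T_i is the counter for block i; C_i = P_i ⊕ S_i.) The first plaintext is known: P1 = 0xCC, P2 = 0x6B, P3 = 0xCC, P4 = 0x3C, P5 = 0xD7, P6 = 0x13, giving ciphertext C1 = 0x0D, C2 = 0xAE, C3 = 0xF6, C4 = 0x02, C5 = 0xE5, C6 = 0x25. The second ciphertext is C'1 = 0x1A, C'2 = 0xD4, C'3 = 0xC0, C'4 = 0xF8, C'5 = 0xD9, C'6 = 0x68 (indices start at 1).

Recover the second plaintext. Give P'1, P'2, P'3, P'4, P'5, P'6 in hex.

P'1 = 0xDB, P'2 = 0x11, P'3 = 0xFA, P'4 = 0xC6, P'5 = 0xEB, P'6 = 0x5E

In CTR with a reused counter, both messages share the same keystream S_i, so C_i ⊕ C'_i = P_i ⊕ P'_i and thus P'_i = P_i ⊕ C_i ⊕ C'_i.
P'1: 0xCC ⊕ 0x0D ⊕ 0x1A = 0xDB.
P'2: 0x6B ⊕ 0xAE ⊕ 0xD4 = 0x11.
P'3: 0xCC ⊕ 0xF6 ⊕ 0xC0 = 0xFA.
P'4: 0x3C ⊕ 0x02 ⊕ 0xF8 = 0xC6.
P'5: 0xD7 ⊕ 0xE5 ⊕ 0xD9 = 0xEB.
P'6: 0x13 ⊕ 0x25 ⊕ 0x68 = 0x5E.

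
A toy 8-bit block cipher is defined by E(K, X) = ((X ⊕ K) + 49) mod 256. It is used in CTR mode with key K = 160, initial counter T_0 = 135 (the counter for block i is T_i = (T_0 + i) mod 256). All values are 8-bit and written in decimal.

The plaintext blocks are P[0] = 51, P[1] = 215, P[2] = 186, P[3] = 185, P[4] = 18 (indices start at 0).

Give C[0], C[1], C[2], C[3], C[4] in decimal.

CTR encryption: S_i = E(K, T_i) where T_i is the counter for block i; C_i = P_i ⊕ S_i.
C[0]: T = 135, S = E(K, T) = 88; 51 ⊕ 88 = 107.
C[1]: T = 136, S = E(K, T) = 89; 215 ⊕ 89 = 142.
C[2]: T = 137, S = E(K, T) = 90; 186 ⊕ 90 = 224.
C[3]: T = 138, S = E(K, T) = 91; 185 ⊕ 91 = 226.
C[4]: T = 139, S = E(K, T) = 92; 18 ⊕ 92 = 78.

C[0] = 107, C[1] = 142, C[2] = 224, C[3] = 226, C[4] = 78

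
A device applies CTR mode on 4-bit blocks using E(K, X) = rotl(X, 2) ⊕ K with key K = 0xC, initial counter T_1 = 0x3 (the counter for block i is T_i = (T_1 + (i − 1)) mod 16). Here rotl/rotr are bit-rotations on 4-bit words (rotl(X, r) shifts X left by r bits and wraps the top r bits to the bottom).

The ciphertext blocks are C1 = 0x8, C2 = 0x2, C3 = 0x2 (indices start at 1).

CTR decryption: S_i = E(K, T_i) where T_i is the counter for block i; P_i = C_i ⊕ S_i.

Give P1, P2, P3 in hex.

P1 = 0x8, P2 = 0xF, P3 = 0xB

P1: T = 0x3, S = E(K, T) = 0x0; 0x8 ⊕ 0x0 = 0x8.
P2: T = 0x4, S = E(K, T) = 0xD; 0x2 ⊕ 0xD = 0xF.
P3: T = 0x5, S = E(K, T) = 0x9; 0x2 ⊕ 0x9 = 0xB.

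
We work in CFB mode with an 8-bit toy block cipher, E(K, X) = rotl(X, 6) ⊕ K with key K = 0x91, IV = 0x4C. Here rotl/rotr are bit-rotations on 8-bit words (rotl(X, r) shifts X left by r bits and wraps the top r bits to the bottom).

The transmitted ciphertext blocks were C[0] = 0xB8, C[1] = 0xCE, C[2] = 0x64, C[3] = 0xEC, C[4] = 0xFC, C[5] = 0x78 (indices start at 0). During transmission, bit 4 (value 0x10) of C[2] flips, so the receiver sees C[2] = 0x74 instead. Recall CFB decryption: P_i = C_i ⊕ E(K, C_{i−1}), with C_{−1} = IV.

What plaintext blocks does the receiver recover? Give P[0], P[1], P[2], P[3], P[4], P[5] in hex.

P[0] = 0x3A, P[1] = 0x71, P[2] = 0x56, P[3] = 0x60, P[4] = 0x56, P[5] = 0xD6

Only C[2] changed, to 0x74. In CFB, a change in C_i flips the same bit in P_i and garbles P_{i+1}. Decrypting the received ciphertext:
P[0]: E(K, 0x4C) = 0x82; 0xB8 ⊕ 0x82 = 0x3A.
P[1]: E(K, 0xB8) = 0xBF; 0xCE ⊕ 0xBF = 0x71.
P[2]: E(K, 0xCE) = 0x22; 0x74 ⊕ 0x22 = 0x56.
P[3]: E(K, 0x74) = 0x8C; 0xEC ⊕ 0x8C = 0x60.
P[4]: E(K, 0xEC) = 0xAA; 0xFC ⊕ 0xAA = 0x56.
P[5]: E(K, 0xFC) = 0xAE; 0x78 ⊕ 0xAE = 0xD6.
Blocks that differ from the original plaintext: P[2], P[3].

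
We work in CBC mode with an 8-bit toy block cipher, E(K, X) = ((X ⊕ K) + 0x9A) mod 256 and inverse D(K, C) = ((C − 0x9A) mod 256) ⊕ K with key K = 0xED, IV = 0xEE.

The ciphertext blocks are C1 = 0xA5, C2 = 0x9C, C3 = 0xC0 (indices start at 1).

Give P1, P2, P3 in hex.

P1 = 0x08, P2 = 0x4A, P3 = 0x57

CBC decryption: P_i = D(K, C_i) ⊕ C_{i−1}, with C_{0} = IV.
P1: D(K, 0xA5) = 0xE6; 0xE6 ⊕ 0xEE = 0x08.
P2: D(K, 0x9C) = 0xEF; 0xEF ⊕ 0xA5 = 0x4A.
P3: D(K, 0xC0) = 0xCB; 0xCB ⊕ 0x9C = 0x57.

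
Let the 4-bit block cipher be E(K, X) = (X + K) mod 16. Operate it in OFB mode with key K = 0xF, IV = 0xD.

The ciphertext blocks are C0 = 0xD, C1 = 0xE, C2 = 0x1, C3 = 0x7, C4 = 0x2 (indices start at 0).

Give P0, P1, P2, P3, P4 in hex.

OFB decryption: S_i = E(K, S_{i−1}) with S_{−1} = IV; P_i = C_i ⊕ S_i.
P0: S = E(K, 0xD) = 0xC; 0xD ⊕ 0xC = 0x1.
P1: S = E(K, 0xC) = 0xB; 0xE ⊕ 0xB = 0x5.
P2: S = E(K, 0xB) = 0xA; 0x1 ⊕ 0xA = 0xB.
P3: S = E(K, 0xA) = 0x9; 0x7 ⊕ 0x9 = 0xE.
P4: S = E(K, 0x9) = 0x8; 0x2 ⊕ 0x8 = 0xA.

P0 = 0x1, P1 = 0x5, P2 = 0xB, P3 = 0xE, P4 = 0xA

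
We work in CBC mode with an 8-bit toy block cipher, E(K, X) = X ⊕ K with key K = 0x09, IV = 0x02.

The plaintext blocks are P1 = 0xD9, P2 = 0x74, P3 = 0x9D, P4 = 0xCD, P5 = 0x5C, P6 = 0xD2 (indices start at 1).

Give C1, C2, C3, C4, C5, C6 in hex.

CBC encryption: C_i = E(K, P_i ⊕ C_{i−1}), with C_{0} = IV.
C1: P1 ⊕ 0x02 = 0xDB; E(K, 0xDB) = 0xD2.
C2: P2 ⊕ 0xD2 = 0xA6; E(K, 0xA6) = 0xAF.
C3: P3 ⊕ 0xAF = 0x32; E(K, 0x32) = 0x3B.
C4: P4 ⊕ 0x3B = 0xF6; E(K, 0xF6) = 0xFF.
C5: P5 ⊕ 0xFF = 0xA3; E(K, 0xA3) = 0xAA.
C6: P6 ⊕ 0xAA = 0x78; E(K, 0x78) = 0x71.

C1 = 0xD2, C2 = 0xAF, C3 = 0x3B, C4 = 0xFF, C5 = 0xAA, C6 = 0x71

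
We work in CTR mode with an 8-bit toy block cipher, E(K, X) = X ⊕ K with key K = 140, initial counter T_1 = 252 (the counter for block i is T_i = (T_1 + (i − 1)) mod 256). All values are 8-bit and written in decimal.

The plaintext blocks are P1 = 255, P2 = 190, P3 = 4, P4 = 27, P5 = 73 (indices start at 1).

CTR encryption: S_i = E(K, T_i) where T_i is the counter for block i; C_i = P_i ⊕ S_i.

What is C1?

C1: T = 252, S = E(K, T) = 112; 255 ⊕ 112 = 143.

C1 = 143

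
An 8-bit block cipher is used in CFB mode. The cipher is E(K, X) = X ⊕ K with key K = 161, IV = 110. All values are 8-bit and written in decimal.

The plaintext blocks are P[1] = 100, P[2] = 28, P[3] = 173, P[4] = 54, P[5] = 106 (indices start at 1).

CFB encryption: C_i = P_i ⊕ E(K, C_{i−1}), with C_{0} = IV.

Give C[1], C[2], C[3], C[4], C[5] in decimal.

C[1] = 171, C[2] = 22, C[3] = 26, C[4] = 141, C[5] = 70

C[1]: E(K, 110) = 207; 100 ⊕ 207 = 171.
C[2]: E(K, 171) = 10; 28 ⊕ 10 = 22.
C[3]: E(K, 22) = 183; 173 ⊕ 183 = 26.
C[4]: E(K, 26) = 187; 54 ⊕ 187 = 141.
C[5]: E(K, 141) = 44; 106 ⊕ 44 = 70.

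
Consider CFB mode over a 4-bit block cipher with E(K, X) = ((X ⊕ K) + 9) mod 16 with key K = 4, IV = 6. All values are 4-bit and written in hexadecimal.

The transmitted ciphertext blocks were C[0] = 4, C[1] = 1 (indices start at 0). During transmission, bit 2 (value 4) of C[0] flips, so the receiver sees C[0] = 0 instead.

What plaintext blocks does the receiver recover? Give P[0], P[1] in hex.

CFB decryption: P_i = C_i ⊕ E(K, C_{i−1}), with C_{−1} = IV.
Only C[0] changed, to 0. In CFB, a change in C_i flips the same bit in P_i and garbles P_{i+1}. Decrypting the received ciphertext:
P[0]: E(K, 6) = B; 0 ⊕ B = B.
P[1]: E(K, 0) = D; 1 ⊕ D = C.
Blocks that differ from the original plaintext: P[0], P[1].

P[0] = B, P[1] = C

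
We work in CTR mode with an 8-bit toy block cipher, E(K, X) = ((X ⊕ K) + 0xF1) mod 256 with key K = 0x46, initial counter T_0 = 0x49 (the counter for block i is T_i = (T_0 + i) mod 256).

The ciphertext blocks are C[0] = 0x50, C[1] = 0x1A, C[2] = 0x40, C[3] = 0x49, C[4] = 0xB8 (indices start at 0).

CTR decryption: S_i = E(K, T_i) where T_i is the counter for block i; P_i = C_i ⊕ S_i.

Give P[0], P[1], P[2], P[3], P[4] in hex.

P[0] = 0x50, P[1] = 0xE7, P[2] = 0xBE, P[3] = 0xB2, P[4] = 0x44

P[0]: T = 0x49, S = E(K, T) = 0x00; 0x50 ⊕ 0x00 = 0x50.
P[1]: T = 0x4A, S = E(K, T) = 0xFD; 0x1A ⊕ 0xFD = 0xE7.
P[2]: T = 0x4B, S = E(K, T) = 0xFE; 0x40 ⊕ 0xFE = 0xBE.
P[3]: T = 0x4C, S = E(K, T) = 0xFB; 0x49 ⊕ 0xFB = 0xB2.
P[4]: T = 0x4D, S = E(K, T) = 0xFC; 0xB8 ⊕ 0xFC = 0x44.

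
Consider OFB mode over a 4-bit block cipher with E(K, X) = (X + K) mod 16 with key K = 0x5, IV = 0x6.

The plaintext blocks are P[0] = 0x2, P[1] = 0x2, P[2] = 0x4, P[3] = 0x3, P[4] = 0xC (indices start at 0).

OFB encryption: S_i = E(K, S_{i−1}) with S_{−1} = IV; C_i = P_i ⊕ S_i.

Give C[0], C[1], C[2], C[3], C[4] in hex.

C[0] = 0x9, C[1] = 0x2, C[2] = 0x1, C[3] = 0x9, C[4] = 0x3

C[0]: S = E(K, 0x6) = 0xB; 0x2 ⊕ 0xB = 0x9.
C[1]: S = E(K, 0xB) = 0x0; 0x2 ⊕ 0x0 = 0x2.
C[2]: S = E(K, 0x0) = 0x5; 0x4 ⊕ 0x5 = 0x1.
C[3]: S = E(K, 0x5) = 0xA; 0x3 ⊕ 0xA = 0x9.
C[4]: S = E(K, 0xA) = 0xF; 0xC ⊕ 0xF = 0x3.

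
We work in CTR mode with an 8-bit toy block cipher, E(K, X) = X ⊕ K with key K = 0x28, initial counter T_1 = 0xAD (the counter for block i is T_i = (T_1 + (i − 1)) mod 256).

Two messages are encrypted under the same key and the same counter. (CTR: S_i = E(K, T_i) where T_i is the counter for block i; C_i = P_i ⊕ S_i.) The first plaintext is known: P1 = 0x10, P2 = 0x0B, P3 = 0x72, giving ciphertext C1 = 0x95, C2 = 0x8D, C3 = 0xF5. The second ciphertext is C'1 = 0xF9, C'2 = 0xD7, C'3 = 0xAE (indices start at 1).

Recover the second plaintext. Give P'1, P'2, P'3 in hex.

In CTR with a reused counter, both messages share the same keystream S_i, so C_i ⊕ C'_i = P_i ⊕ P'_i and thus P'_i = P_i ⊕ C_i ⊕ C'_i.
P'1: 0x10 ⊕ 0x95 ⊕ 0xF9 = 0x7C.
P'2: 0x0B ⊕ 0x8D ⊕ 0xD7 = 0x51.
P'3: 0x72 ⊕ 0xF5 ⊕ 0xAE = 0x29.

P'1 = 0x7C, P'2 = 0x51, P'3 = 0x29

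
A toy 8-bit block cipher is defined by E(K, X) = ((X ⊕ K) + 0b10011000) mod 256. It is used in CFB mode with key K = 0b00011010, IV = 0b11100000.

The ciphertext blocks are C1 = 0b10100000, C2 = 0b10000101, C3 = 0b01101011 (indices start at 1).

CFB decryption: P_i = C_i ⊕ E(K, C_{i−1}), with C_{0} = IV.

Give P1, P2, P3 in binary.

P1: E(K, 0b11100000) = 0b10010010; 0b10100000 ⊕ 0b10010010 = 0b00110010.
P2: E(K, 0b10100000) = 0b01010010; 0b10000101 ⊕ 0b01010010 = 0b11010111.
P3: E(K, 0b10000101) = 0b00110111; 0b01101011 ⊕ 0b00110111 = 0b01011100.

P1 = 0b00110010, P2 = 0b11010111, P3 = 0b01011100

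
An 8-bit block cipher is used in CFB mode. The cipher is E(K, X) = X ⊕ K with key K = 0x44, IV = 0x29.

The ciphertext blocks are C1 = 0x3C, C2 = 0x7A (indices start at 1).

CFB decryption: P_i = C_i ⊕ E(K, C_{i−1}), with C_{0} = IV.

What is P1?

P1 = 0x51

P1: E(K, 0x29) = 0x6D; 0x3C ⊕ 0x6D = 0x51.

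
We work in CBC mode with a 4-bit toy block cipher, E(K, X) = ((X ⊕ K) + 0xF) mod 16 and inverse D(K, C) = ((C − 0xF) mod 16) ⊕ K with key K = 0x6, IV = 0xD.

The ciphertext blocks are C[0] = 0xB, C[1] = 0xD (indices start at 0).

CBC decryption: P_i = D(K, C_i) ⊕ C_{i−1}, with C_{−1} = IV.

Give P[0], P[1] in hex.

P[0] = 0x7, P[1] = 0x3

P[0]: D(K, 0xB) = 0xA; 0xA ⊕ 0xD = 0x7.
P[1]: D(K, 0xD) = 0x8; 0x8 ⊕ 0xB = 0x3.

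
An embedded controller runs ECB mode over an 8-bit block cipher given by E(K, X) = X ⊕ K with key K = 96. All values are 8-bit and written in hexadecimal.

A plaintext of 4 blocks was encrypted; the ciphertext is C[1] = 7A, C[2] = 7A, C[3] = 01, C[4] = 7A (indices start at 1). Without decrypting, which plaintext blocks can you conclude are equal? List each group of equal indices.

ECB encrypts each block independently with the same key, so equal ciphertext blocks imply equal plaintext blocks.
C[1] = C[2] = C[4] = 7A, so P[1] = P[2] = P[4].

P[1] = P[2] = P[4]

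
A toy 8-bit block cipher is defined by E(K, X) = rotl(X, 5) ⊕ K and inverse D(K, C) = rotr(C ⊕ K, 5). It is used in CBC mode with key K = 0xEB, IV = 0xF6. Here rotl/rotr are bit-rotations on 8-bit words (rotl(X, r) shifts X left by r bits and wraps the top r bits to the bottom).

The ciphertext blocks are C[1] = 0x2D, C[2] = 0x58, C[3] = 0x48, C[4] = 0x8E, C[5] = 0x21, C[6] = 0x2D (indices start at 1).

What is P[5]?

P[5] = 0xD8

CBC decryption: P_i = D(K, C_i) ⊕ C_{i−1}, with C_{0} = IV.
P[5]: D(K, 0x21) = 0x56; 0x56 ⊕ 0x8E = 0xD8.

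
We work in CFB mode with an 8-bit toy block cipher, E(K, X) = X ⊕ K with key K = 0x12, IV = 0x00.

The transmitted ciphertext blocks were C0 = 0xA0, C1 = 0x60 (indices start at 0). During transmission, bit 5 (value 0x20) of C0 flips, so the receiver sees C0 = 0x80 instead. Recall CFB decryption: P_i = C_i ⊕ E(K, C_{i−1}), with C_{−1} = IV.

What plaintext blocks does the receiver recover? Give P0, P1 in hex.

P0 = 0x92, P1 = 0xF2

Only C0 changed, to 0x80. In CFB, a change in C_i flips the same bit in P_i and garbles P_{i+1}. Decrypting the received ciphertext:
P0: E(K, 0x00) = 0x12; 0x80 ⊕ 0x12 = 0x92.
P1: E(K, 0x80) = 0x92; 0x60 ⊕ 0x92 = 0xF2.
Blocks that differ from the original plaintext: P0, P1.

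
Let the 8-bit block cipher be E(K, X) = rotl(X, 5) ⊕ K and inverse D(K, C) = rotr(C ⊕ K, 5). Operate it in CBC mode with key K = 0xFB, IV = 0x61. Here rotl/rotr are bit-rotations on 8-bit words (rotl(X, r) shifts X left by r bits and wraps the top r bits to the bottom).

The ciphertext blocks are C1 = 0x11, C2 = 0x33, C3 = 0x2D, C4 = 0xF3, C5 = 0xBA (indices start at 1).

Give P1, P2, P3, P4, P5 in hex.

P1 = 0x36, P2 = 0x57, P3 = 0x85, P4 = 0x6D, P5 = 0xF9

CBC decryption: P_i = D(K, C_i) ⊕ C_{i−1}, with C_{0} = IV.
P1: D(K, 0x11) = 0x57; 0x57 ⊕ 0x61 = 0x36.
P2: D(K, 0x33) = 0x46; 0x46 ⊕ 0x11 = 0x57.
P3: D(K, 0x2D) = 0xB6; 0xB6 ⊕ 0x33 = 0x85.
P4: D(K, 0xF3) = 0x40; 0x40 ⊕ 0x2D = 0x6D.
P5: D(K, 0xBA) = 0x0A; 0x0A ⊕ 0xF3 = 0xF9.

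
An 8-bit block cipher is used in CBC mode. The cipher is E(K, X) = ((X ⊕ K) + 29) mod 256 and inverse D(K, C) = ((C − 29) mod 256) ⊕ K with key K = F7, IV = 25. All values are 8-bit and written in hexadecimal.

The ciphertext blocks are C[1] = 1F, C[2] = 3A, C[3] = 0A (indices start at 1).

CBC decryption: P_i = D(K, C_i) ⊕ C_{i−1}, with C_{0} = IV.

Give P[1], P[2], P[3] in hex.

P[1]: D(K, 1F) = 01; 01 ⊕ 25 = 24.
P[2]: D(K, 3A) = E6; E6 ⊕ 1F = F9.
P[3]: D(K, 0A) = 16; 16 ⊕ 3A = 2C.

P[1] = 24, P[2] = F9, P[3] = 2C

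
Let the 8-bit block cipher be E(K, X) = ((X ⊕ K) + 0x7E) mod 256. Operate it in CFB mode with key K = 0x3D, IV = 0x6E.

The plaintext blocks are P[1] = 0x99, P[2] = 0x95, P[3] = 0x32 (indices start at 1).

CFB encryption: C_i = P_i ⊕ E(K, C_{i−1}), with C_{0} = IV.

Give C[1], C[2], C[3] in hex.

C[1] = 0x48, C[2] = 0x66, C[3] = 0xEB

C[1]: E(K, 0x6E) = 0xD1; 0x99 ⊕ 0xD1 = 0x48.
C[2]: E(K, 0x48) = 0xF3; 0x95 ⊕ 0xF3 = 0x66.
C[3]: E(K, 0x66) = 0xD9; 0x32 ⊕ 0xD9 = 0xEB.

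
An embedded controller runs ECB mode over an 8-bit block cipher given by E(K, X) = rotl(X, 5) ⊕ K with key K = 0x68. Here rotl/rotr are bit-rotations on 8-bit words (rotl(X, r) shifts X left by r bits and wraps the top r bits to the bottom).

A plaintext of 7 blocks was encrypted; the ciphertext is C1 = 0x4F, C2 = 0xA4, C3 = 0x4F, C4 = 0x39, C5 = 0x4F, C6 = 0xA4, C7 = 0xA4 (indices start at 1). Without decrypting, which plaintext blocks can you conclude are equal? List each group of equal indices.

P1 = P3 = P5; P2 = P6 = P7

ECB encrypts each block independently with the same key, so equal ciphertext blocks imply equal plaintext blocks.
C1 = C3 = C5 = 0x4F, so P1 = P3 = P5.
C2 = C6 = C7 = 0xA4, so P2 = P6 = P7.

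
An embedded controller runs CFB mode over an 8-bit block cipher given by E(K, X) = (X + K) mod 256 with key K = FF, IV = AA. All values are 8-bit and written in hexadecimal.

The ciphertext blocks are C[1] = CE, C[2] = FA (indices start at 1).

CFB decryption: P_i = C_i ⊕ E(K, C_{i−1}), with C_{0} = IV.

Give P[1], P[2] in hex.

P[1] = 67, P[2] = 37

P[1]: E(K, AA) = A9; CE ⊕ A9 = 67.
P[2]: E(K, CE) = CD; FA ⊕ CD = 37.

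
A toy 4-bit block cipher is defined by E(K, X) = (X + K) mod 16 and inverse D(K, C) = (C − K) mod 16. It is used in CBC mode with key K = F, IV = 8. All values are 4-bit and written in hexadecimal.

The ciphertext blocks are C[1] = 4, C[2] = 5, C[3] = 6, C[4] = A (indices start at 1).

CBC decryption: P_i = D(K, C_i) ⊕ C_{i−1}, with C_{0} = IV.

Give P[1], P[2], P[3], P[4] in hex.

P[1]: D(K, 4) = 5; 5 ⊕ 8 = D.
P[2]: D(K, 5) = 6; 6 ⊕ 4 = 2.
P[3]: D(K, 6) = 7; 7 ⊕ 5 = 2.
P[4]: D(K, A) = B; B ⊕ 6 = D.

P[1] = D, P[2] = 2, P[3] = 2, P[4] = D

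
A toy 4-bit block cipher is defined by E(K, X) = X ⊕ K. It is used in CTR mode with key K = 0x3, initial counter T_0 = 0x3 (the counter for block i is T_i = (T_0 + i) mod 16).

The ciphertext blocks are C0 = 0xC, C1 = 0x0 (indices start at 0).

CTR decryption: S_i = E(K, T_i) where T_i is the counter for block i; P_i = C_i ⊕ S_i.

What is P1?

P1: T = 0x4, S = E(K, T) = 0x7; 0x0 ⊕ 0x7 = 0x7.

P1 = 0x7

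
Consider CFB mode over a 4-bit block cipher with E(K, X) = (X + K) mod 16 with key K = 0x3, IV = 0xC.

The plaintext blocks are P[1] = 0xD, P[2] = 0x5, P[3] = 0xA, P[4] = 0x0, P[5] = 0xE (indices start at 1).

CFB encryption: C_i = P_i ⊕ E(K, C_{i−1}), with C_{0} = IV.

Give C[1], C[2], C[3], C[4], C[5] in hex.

C[1] = 0x2, C[2] = 0x0, C[3] = 0x9, C[4] = 0xC, C[5] = 0x1

C[1]: E(K, 0xC) = 0xF; 0xD ⊕ 0xF = 0x2.
C[2]: E(K, 0x2) = 0x5; 0x5 ⊕ 0x5 = 0x0.
C[3]: E(K, 0x0) = 0x3; 0xA ⊕ 0x3 = 0x9.
C[4]: E(K, 0x9) = 0xC; 0x0 ⊕ 0xC = 0xC.
C[5]: E(K, 0xC) = 0xF; 0xE ⊕ 0xF = 0x1.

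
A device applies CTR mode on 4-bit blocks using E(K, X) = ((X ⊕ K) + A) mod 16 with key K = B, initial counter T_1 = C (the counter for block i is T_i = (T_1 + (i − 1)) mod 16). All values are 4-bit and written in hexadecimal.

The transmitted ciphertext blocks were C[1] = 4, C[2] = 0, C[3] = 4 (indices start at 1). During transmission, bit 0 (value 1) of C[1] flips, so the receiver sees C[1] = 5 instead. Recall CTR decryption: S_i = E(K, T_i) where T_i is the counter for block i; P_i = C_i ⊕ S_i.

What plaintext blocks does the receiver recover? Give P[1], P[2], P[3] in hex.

P[1] = 4, P[2] = 0, P[3] = B

Only C[1] changed, to 5. In CTR, a change in C_i flips the same bit in P_i only; the keystream is unaffected. Decrypting the received ciphertext:
P[1]: T = C, S = E(K, T) = 1; 5 ⊕ 1 = 4.
P[2]: T = D, S = E(K, T) = 0; 0 ⊕ 0 = 0.
P[3]: T = E, S = E(K, T) = F; 4 ⊕ F = B.
Blocks that differ from the original plaintext: P[1].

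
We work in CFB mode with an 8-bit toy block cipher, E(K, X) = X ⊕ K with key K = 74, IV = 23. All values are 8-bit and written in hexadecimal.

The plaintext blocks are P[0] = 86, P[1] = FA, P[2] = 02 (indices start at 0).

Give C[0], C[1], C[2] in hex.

CFB encryption: C_i = P_i ⊕ E(K, C_{i−1}), with C_{−1} = IV.
C[0]: E(K, 23) = 57; 86 ⊕ 57 = D1.
C[1]: E(K, D1) = A5; FA ⊕ A5 = 5F.
C[2]: E(K, 5F) = 2B; 02 ⊕ 2B = 29.

C[0] = D1, C[1] = 5F, C[2] = 29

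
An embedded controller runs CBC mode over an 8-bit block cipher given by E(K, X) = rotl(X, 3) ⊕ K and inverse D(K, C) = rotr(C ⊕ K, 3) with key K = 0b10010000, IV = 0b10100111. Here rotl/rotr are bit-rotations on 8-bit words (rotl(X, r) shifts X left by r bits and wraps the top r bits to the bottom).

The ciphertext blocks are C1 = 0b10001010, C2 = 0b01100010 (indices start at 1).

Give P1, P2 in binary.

CBC decryption: P_i = D(K, C_i) ⊕ C_{i−1}, with C_{0} = IV.
P1: D(K, 0b10001010) = 0b01000011; 0b01000011 ⊕ 0b10100111 = 0b11100100.
P2: D(K, 0b01100010) = 0b01011110; 0b01011110 ⊕ 0b10001010 = 0b11010100.

P1 = 0b11100100, P2 = 0b11010100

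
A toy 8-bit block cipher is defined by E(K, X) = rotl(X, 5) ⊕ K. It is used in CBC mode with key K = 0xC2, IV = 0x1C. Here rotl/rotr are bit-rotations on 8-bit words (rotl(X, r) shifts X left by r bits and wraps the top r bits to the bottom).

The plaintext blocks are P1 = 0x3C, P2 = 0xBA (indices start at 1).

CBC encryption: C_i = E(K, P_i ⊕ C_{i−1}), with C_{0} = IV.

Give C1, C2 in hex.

C1: P1 ⊕ 0x1C = 0x20; E(K, 0x20) = 0xC6.
C2: P2 ⊕ 0xC6 = 0x7C; E(K, 0x7C) = 0x4D.

C1 = 0xC6, C2 = 0x4D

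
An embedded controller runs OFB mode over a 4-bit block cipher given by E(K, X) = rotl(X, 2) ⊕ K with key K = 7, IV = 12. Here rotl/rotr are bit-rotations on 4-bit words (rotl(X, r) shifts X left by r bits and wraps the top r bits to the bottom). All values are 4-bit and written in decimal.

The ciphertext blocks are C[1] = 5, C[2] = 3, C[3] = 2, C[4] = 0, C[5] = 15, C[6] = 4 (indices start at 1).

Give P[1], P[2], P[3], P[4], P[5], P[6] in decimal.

OFB decryption: S_i = E(K, S_{i−1}) with S_{0} = IV; P_i = C_i ⊕ S_i.
P[1]: S = E(K, 12) = 4; 5 ⊕ 4 = 1.
P[2]: S = E(K, 4) = 6; 3 ⊕ 6 = 5.
P[3]: S = E(K, 6) = 14; 2 ⊕ 14 = 12.
P[4]: S = E(K, 14) = 12; 0 ⊕ 12 = 12.
P[5]: S = E(K, 12) = 4; 15 ⊕ 4 = 11.
P[6]: S = E(K, 4) = 6; 4 ⊕ 6 = 2.

P[1] = 1, P[2] = 5, P[3] = 12, P[4] = 12, P[5] = 11, P[6] = 2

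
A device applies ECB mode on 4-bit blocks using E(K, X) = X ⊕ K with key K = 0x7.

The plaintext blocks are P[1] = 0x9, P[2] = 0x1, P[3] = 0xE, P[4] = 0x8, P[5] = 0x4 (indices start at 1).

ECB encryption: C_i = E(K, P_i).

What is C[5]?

C[5]: E(K, 0x4) = 0x3.

C[5] = 0x3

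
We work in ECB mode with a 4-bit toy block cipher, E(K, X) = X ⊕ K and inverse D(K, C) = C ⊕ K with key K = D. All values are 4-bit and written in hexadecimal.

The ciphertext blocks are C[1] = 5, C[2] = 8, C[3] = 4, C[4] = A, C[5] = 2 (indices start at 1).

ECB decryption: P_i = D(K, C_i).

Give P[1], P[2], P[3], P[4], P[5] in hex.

P[1] = 8, P[2] = 5, P[3] = 9, P[4] = 7, P[5] = F

P[1]: D(K, 5) = 8.
P[2]: D(K, 8) = 5.
P[3]: D(K, 4) = 9.
P[4]: D(K, A) = 7.
P[5]: D(K, 2) = F.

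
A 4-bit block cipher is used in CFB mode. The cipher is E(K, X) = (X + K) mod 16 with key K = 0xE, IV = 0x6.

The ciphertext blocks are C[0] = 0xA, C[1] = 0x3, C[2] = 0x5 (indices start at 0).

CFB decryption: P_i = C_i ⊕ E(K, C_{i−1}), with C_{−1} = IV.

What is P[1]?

P[1] = 0xB

P[1]: E(K, 0xA) = 0x8; 0x3 ⊕ 0x8 = 0xB.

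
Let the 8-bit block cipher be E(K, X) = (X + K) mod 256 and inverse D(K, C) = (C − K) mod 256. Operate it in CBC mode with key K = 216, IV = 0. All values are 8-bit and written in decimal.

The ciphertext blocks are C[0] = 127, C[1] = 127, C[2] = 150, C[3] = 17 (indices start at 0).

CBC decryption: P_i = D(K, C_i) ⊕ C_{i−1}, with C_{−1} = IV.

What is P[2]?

P[2] = 193

P[2]: D(K, 150) = 190; 190 ⊕ 127 = 193.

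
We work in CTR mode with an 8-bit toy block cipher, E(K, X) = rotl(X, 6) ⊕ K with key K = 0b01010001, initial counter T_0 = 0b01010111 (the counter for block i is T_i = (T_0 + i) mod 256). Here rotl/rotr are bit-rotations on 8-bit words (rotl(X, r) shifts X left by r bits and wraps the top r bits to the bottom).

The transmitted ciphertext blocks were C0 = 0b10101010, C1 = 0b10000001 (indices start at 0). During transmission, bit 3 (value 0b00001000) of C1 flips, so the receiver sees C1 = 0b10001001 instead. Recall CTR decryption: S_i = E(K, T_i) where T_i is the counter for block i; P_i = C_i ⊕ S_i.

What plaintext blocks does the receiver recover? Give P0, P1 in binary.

Only C1 changed, to 0b10001001. In CTR, a change in C_i flips the same bit in P_i only; the keystream is unaffected. Decrypting the received ciphertext:
P0: T = 0b01010111, S = E(K, T) = 0b10000100; 0b10101010 ⊕ 0b10000100 = 0b00101110.
P1: T = 0b01011000, S = E(K, T) = 0b01000111; 0b10001001 ⊕ 0b01000111 = 0b11001110.
Blocks that differ from the original plaintext: P1.

P0 = 0b00101110, P1 = 0b11001110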